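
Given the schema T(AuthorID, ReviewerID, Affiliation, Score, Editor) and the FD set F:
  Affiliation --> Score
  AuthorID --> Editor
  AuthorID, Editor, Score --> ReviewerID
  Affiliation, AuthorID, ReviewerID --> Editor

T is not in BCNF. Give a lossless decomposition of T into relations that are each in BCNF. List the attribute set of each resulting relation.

Candidate key of the original relation: {Affiliation, AuthorID}.
{Affiliation, AuthorID, Editor, ReviewerID, Score}: {Affiliation} determines {Affiliation, Score} here but is not a superkey — split on Affiliation --> Score, giving {Affiliation, Score} and {Affiliation, AuthorID, Editor, ReviewerID}.
{Affiliation, Score} has no BCNF violation.
{Affiliation, AuthorID, Editor, ReviewerID}: {AuthorID} determines {AuthorID, Editor} here but is not a superkey — split on AuthorID --> Editor, giving {AuthorID, Editor} and {Affiliation, AuthorID, ReviewerID}.
{AuthorID, Editor} has no BCNF violation.
{Affiliation, AuthorID, ReviewerID} has no BCNF violation.

{Affiliation, AuthorID, ReviewerID}; {Affiliation, Score}; {AuthorID, Editor}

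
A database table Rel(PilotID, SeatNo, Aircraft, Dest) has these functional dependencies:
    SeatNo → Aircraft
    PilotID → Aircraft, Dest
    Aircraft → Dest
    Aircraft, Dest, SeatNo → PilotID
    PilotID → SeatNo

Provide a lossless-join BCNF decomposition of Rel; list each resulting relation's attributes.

Candidate keys of the original relation: {PilotID}, {SeatNo}.
{Aircraft, Dest, PilotID, SeatNo}: {Aircraft} determines {Aircraft, Dest} here but is not a superkey — split on Aircraft → Dest, giving {Aircraft, Dest} and {Aircraft, PilotID, SeatNo}.
{Aircraft, Dest} is in BCNF.
{Aircraft, PilotID, SeatNo} is in BCNF.

{Aircraft, Dest}; {Aircraft, PilotID, SeatNo}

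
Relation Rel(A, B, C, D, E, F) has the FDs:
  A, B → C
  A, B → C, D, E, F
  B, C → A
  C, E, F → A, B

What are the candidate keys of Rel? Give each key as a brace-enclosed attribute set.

{A, B} is a candidate key since {A, B}⁺ = {A, B, C, D, E, F} covers every attribute.
{B, C} is a candidate key since {B, C}⁺ = {A, B, C, D, E, F} covers every attribute.
{C, E, F} is a candidate key since {C, E, F}⁺ = {A, B, C, D, E, F} covers every attribute.
No proper subset of any of these is a key, and no other minimal superkey exists.

{A, B}, {B, C}, {C, E, F}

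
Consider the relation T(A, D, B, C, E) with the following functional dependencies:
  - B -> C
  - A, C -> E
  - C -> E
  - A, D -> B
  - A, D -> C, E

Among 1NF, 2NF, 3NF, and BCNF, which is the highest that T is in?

Candidate key: {A, D}. Prime attributes: {A, D}.
For B -> C we have {B}⁺ = {B, C, E}; {B} is not a superkey, so BCNF fails.
Because {C} is non-prime and the left side of B -> C is not a superkey, the relation is not in 3NF.
Checking every proper subset of each key, none determines a non-prime attribute — 2NF is satisfied.

2NF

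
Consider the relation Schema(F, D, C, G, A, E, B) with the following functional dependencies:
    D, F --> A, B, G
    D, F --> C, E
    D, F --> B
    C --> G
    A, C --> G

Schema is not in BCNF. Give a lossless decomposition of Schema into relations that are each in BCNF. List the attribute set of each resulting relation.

Candidate key of the original relation: {D, F}.
{A, B, C, D, E, F, G}: {C} determines {C, G} here but is not a superkey — split on C --> G, giving {C, G} and {A, B, C, D, E, F}.
{C, G} has no BCNF violation.
{A, B, C, D, E, F} has no BCNF violation.

{A, B, C, D, E, F}; {C, G}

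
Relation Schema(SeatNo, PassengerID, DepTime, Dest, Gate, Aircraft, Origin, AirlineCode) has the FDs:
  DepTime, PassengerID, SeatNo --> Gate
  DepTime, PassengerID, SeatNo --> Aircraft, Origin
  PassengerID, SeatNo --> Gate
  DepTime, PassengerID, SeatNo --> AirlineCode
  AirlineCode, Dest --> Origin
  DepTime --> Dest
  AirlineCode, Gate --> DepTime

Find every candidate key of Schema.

{PassengerID, SeatNo} never appear on the right of any FD, so every key must include all of them.
{AirlineCode, PassengerID, SeatNo}⁺ = {Aircraft, AirlineCode, DepTime, Dest, Gate, Origin, PassengerID, SeatNo} — all of the relation — so {AirlineCode, PassengerID, SeatNo} is a candidate key.
{DepTime, PassengerID, SeatNo}⁺ = {Aircraft, AirlineCode, DepTime, Dest, Gate, Origin, PassengerID, SeatNo} — all of the relation — so {DepTime, PassengerID, SeatNo} is a candidate key.
No proper subset of any of these is a key, and no other minimal superkey exists.

{AirlineCode, PassengerID, SeatNo}, {DepTime, PassengerID, SeatNo}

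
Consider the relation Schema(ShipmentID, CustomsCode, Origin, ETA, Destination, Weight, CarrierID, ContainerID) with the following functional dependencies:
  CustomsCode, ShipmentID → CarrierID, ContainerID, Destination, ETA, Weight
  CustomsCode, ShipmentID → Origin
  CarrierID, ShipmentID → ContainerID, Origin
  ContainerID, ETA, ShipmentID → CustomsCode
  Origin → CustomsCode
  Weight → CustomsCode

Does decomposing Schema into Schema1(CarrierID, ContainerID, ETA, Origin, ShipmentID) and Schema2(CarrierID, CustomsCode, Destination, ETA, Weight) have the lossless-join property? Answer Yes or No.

Schema1 ∩ Schema2 = {CarrierID, ETA}; its closure under F is {CarrierID, ETA}.
Schema1 ⊄ {CarrierID, ETA} and Schema2 ⊄ {CarrierID, ETA}, so the split is lossy.

No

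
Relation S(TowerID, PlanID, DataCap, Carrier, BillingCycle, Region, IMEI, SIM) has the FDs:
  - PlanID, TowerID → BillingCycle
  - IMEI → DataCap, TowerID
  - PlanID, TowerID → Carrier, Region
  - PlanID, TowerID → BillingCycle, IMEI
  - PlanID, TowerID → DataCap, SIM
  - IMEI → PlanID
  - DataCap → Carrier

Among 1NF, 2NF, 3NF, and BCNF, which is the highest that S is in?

2NF

Candidate keys: {IMEI}, {PlanID, TowerID}. Prime attributes: {IMEI, PlanID, TowerID}.
DataCap → Carrier: {DataCap}⁺ = {Carrier, DataCap}, which is not all of the attributes, so the left side is not a superkey — BCNF is violated.
DataCap → Carrier determines the non-prime attribute {Carrier} from a non-superkey — 3NF is violated.
Checking every proper subset of each key, none determines a non-prime attribute — 2NF is satisfied.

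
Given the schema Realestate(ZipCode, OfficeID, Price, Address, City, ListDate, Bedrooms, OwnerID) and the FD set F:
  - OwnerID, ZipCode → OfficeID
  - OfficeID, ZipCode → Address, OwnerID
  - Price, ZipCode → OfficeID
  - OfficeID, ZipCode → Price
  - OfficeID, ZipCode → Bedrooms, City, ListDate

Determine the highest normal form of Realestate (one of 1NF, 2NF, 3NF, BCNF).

Candidate keys: {OfficeID, ZipCode}, {OwnerID, ZipCode}, {Price, ZipCode}. Prime attributes: {OfficeID, OwnerID, Price, ZipCode}.
Each dependency's left side is a superkey — BCNF holds.

BCNF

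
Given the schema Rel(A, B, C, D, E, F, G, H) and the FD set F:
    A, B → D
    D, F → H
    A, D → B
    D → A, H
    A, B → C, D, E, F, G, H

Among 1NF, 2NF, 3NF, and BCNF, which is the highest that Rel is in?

BCNF

Candidate keys: {A, B}, {D}. Prime attributes: {A, B, D}.
Each dependency's left side is a superkey — BCNF holds.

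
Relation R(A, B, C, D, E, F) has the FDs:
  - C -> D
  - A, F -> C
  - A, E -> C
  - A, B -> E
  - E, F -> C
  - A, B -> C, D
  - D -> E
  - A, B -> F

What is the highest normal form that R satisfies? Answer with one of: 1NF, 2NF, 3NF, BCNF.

2NF

Candidate key: {A, B}. Prime attributes: {A, B}.
C -> D breaks BCNF: {C}⁺ = {C, D, E}, so {C} is not a superkey.
C -> D has non-prime {D} on the right and a non-superkey on the left, so 3NF fails.
No proper subset of a key has a non-prime attribute in its closure, so there is no partial dependency; 2NF holds.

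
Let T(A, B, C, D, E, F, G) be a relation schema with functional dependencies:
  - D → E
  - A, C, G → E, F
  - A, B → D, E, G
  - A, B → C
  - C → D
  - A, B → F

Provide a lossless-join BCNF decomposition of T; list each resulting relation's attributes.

Candidate key of the original relation: {A, B}.
In {A, B, C, D, E, F, G}, {D} is not a superkey ({D}⁺ restricted to this set is {D, E}), so split on D → E into {D, E} and {A, B, C, D, F, G}.
{D, E} is in BCNF.
In {A, B, C, D, F, G}, {A, C, G} is not a superkey ({A, C, G}⁺ restricted to this set is {A, C, D, F, G}), so split on A, C, G → D, F into {A, C, D, F, G} and {A, B, C, G}.
In {A, C, D, F, G}, {C} is not a superkey ({C}⁺ restricted to this set is {C, D}), so split on C → D into {C, D} and {A, C, F, G}.
{C, D} is in BCNF.
{A, C, F, G} is in BCNF.
{A, B, C, G} is in BCNF.

{A, B, C, G}; {A, C, F, G}; {C, D}; {D, E}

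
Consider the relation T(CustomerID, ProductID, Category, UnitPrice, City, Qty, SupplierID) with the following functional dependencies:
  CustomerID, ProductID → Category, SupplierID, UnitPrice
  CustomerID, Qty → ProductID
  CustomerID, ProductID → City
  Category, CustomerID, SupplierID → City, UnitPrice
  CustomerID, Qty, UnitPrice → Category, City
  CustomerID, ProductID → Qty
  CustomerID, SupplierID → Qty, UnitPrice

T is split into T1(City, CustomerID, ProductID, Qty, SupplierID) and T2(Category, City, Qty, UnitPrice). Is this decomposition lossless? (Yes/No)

No

Common attributes: {City, Qty}; their closure is {City, Qty}.
The closure covers neither T1 nor T2 entirely; the join is not lossless.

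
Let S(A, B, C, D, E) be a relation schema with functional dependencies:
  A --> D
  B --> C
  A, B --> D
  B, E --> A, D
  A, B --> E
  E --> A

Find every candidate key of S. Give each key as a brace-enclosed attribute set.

{A, B}, {B, E}

No FD produces {B}, so it must be in every candidate key.
{A, B}⁺ = {A, B, C, D, E}, which is every attribute, so {A, B} is a candidate key.
{B, E}⁺ = {A, B, C, D, E}, which is every attribute, so {B, E} is a candidate key.
These are minimal and exhaustive — every other superkey contains one of them.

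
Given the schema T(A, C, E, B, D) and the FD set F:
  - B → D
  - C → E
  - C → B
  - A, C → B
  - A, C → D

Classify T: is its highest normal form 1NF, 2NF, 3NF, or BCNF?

Candidate key: {A, C}. Prime attributes: {A, C}.
B → D breaks BCNF: {B}⁺ = {B, D}, so {B} is not a superkey.
Because {D} is non-prime and the left side of B → D is not a superkey, the relation is not in 3NF.
Since {C} ⊂ {A, C} and {C}⁺ ⊇ {B, D, E} with {B, D, E} non-prime, there is a partial dependency; 2NF fails.

1NF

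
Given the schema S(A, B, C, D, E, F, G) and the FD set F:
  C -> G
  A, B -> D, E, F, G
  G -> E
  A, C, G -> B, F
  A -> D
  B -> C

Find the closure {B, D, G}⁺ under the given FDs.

Start with {B, D, G}.
G -> E applies; add {E} → now {B, D, E, G}.
B -> C applies; add {C} → now {B, C, D, E, G}.
No further FD applies.

{B, C, D, E, G}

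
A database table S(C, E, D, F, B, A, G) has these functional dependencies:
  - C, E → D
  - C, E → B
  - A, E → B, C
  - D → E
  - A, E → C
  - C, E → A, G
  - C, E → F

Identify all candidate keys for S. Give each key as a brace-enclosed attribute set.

{A, D}, {A, E}, {C, D}, {C, E}

{A, D}⁺ = {A, B, C, D, E, F, G} — all of the relation — so {A, D} is a candidate key.
{A, E}⁺ = {A, B, C, D, E, F, G} — all of the relation — so {A, E} is a candidate key.
{C, D}⁺ = {A, B, C, D, E, F, G} — all of the relation — so {C, D} is a candidate key.
{C, E}⁺ = {A, B, C, D, E, F, G} — all of the relation — so {C, E} is a candidate key.
These are minimal and exhaustive — every other superkey contains one of them.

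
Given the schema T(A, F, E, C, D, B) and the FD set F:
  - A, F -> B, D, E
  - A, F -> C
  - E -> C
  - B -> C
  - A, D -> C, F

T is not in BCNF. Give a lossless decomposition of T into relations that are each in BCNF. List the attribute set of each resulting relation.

{A, B, D, E, F}; {C, E}

Candidate keys of the original relation: {A, D}, {A, F}.
In {A, B, C, D, E, F}, {E} is not a superkey ({E}⁺ restricted to this set is {C, E}), so split on E -> C into {C, E} and {A, B, D, E, F}.
{C, E} has no BCNF violation.
{A, B, D, E, F} has no BCNF violation.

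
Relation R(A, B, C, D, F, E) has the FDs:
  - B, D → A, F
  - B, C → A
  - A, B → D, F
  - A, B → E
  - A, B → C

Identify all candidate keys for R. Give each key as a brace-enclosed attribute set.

{B} never appears on the right of any FD, so every key must include it.
Closure of {A, B} is {A, B, C, D, E, F}, the whole schema; {A, B} is a candidate key.
Closure of {B, C} is {A, B, C, D, E, F}, the whole schema; {B, C} is a candidate key.
Closure of {B, D} is {A, B, C, D, E, F}, the whole schema; {B, D} is a candidate key.
These are minimal and exhaustive — every other superkey contains one of them.

{A, B}, {B, C}, {B, D}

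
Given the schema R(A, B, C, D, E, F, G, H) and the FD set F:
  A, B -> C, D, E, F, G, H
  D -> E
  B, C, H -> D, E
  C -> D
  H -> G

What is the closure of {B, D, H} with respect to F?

Start with {B, D, H}.
D -> E applies; add {E} → now {B, D, E, H}.
H -> G applies; add {G} → now {B, D, E, G, H}.
No further FD applies.

{B, D, E, G, H}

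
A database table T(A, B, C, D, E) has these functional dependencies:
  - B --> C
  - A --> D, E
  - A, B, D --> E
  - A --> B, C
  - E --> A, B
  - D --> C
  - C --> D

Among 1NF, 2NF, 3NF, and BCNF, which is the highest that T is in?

2NF

Candidate keys: {A}, {E}. Prime attributes: {A, E}.
For B --> C we have {B}⁺ = {B, C, D}; {B} is not a superkey, so BCNF fails.
Because {C} is non-prime and the left side of B --> C is not a superkey, the relation is not in 3NF.
All keys have size 1, which rules out partial dependencies — 2NF is satisfied.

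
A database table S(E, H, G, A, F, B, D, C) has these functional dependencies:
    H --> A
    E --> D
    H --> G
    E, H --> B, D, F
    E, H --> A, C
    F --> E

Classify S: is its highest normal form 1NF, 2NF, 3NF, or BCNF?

1NF

Candidate keys: {E, H}, {F, H}. Prime attributes: {E, F, H}.
For H --> A we have {H}⁺ = {A, G, H}; {H} is not a superkey, so BCNF fails.
Because {A} is non-prime and the left side of H --> A is not a superkey, the relation is not in 3NF.
Since {E} ⊂ {E, H} and {E}⁺ ⊇ {D} with {D} non-prime, there is a partial dependency; 2NF fails.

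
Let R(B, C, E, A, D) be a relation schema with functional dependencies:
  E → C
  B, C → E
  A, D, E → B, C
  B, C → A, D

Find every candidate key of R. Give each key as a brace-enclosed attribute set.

{A, D, E}, {B, C}, {B, E}

{B, C}⁺ = {A, B, C, D, E}, which is every attribute, so {B, C} is a candidate key.
{B, E}⁺ = {A, B, C, D, E}, which is every attribute, so {B, E} is a candidate key.
{A, D, E}⁺ = {A, B, C, D, E}, which is every attribute, so {A, D, E} is a candidate key.
No proper subset of any of these is a key, and no other minimal superkey exists.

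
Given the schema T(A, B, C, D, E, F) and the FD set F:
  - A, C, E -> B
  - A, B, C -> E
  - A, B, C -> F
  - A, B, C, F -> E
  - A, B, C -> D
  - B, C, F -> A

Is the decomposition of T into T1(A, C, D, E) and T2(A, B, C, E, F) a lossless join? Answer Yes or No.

T1 ∩ T2 = {A, C, E}; its closure under F is {A, B, C, D, E, F}.
This includes all of T1, so the common attributes are a superkey of T1 — the join is lossless.

Yes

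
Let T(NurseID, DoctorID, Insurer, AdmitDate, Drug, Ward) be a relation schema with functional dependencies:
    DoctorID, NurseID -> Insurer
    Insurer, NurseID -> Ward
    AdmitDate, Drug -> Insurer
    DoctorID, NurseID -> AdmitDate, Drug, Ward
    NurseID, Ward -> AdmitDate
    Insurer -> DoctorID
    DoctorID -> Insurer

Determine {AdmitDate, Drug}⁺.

Start with {AdmitDate, Drug}.
AdmitDate, Drug -> Insurer applies; add {Insurer} → now {AdmitDate, Drug, Insurer}.
Insurer -> DoctorID applies; add {DoctorID} → now {AdmitDate, DoctorID, Drug, Insurer}.
No further FD applies.

{AdmitDate, DoctorID, Drug, Insurer}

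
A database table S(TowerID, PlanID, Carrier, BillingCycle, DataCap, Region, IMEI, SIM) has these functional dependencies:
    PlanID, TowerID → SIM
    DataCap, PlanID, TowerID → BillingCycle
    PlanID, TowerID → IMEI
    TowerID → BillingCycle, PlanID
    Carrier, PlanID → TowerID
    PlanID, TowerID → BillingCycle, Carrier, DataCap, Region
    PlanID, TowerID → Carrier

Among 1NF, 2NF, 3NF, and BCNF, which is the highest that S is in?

BCNF

Candidate keys: {Carrier, PlanID}, {TowerID}. Prime attributes: {Carrier, PlanID, TowerID}.
Every FD has a superkey on the left, so the relation is in BCNF.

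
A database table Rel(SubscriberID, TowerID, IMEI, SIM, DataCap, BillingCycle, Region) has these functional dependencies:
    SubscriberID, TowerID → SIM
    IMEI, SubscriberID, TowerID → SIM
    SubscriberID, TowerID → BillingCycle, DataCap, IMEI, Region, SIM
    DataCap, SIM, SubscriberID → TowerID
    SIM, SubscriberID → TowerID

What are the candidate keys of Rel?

{SIM, SubscriberID}, {SubscriberID, TowerID}

{SubscriberID} never appears on the right of any FD, so every key must include it.
{SIM, SubscriberID}⁺ = {BillingCycle, DataCap, IMEI, Region, SIM, SubscriberID, TowerID} — all of the relation — so {SIM, SubscriberID} is a candidate key.
{SubscriberID, TowerID}⁺ = {BillingCycle, DataCap, IMEI, Region, SIM, SubscriberID, TowerID} — all of the relation — so {SubscriberID, TowerID} is a candidate key.
Any other superkey properly contains one of these, so there are no further candidate keys.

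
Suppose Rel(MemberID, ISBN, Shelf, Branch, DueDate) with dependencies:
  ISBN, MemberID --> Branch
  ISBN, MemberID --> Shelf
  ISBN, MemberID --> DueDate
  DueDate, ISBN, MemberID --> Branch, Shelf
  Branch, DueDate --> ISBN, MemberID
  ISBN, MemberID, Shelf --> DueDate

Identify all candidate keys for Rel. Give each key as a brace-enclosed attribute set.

{Branch, DueDate}, {ISBN, MemberID}

{Branch, DueDate}⁺ = {Branch, DueDate, ISBN, MemberID, Shelf} — all of the relation — so {Branch, DueDate} is a candidate key.
{ISBN, MemberID}⁺ = {Branch, DueDate, ISBN, MemberID, Shelf} — all of the relation — so {ISBN, MemberID} is a candidate key.
No proper subset of any of these is a key, and no other minimal superkey exists.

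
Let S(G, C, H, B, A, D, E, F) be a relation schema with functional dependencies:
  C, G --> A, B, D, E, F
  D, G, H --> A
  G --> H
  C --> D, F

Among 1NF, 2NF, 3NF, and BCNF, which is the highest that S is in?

Candidate key: {C, G}. Prime attributes: {C, G}.
D, G, H --> A: {D, G, H}⁺ = {A, D, G, H}, which is not all of the attributes, so the left side is not a superkey — BCNF is violated.
D, G, H --> A determines the non-prime attribute {A} from a non-superkey — 3NF is violated.
{C} is a proper subset of the key {C, G}, and {C}⁺ contains the non-prime attributes {D, F} — a partial dependency, so 2NF is violated.

1NF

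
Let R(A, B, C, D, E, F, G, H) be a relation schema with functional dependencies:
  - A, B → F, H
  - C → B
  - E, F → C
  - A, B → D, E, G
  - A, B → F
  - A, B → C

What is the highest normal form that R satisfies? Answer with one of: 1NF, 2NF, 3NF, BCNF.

Candidate keys: {A, B}, {A, C}, {A, E, F}. Prime attributes: {A, B, C, E, F}.
C → B: {C}⁺ = {B, C}, which is not all of the attributes, so the left side is not a superkey — BCNF is violated.
Its right-hand attributes {B} are all prime, as are those of every other non-superkey FD — the relation is in 3NF.

3NF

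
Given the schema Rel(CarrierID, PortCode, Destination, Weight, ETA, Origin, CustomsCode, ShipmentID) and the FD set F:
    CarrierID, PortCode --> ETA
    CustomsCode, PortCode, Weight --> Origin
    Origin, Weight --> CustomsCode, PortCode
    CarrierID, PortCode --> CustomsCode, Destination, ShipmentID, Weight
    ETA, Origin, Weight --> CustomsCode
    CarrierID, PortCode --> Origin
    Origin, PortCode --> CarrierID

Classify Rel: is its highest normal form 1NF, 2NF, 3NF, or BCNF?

Candidate keys: {CarrierID, PortCode}, {CustomsCode, PortCode, Weight}, {Origin, PortCode}, {Origin, Weight}. Prime attributes: {CarrierID, CustomsCode, Origin, PortCode, Weight}.
The left-hand side of every FD is a superkey, so BCNF is satisfied.

BCNF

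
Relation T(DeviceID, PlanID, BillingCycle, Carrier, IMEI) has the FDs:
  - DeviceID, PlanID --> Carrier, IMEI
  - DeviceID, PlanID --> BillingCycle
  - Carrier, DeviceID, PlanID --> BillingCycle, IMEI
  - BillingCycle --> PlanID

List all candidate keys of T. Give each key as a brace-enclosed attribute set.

Attributes never on any right-hand side: {DeviceID} — every candidate key must contain it.
{BillingCycle, DeviceID}⁺ = {BillingCycle, Carrier, DeviceID, IMEI, PlanID}, which is every attribute, so {BillingCycle, DeviceID} is a candidate key.
{DeviceID, PlanID}⁺ = {BillingCycle, Carrier, DeviceID, IMEI, PlanID}, which is every attribute, so {DeviceID, PlanID} is a candidate key.
No proper subset of any of these is a key, and no other minimal superkey exists.

{BillingCycle, DeviceID}, {DeviceID, PlanID}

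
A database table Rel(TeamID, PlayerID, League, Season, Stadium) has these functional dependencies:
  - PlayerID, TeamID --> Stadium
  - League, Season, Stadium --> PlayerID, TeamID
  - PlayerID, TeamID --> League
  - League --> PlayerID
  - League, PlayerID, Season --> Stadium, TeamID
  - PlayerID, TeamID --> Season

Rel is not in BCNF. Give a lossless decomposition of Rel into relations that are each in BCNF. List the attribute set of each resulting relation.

Candidate keys of the original relation: {League, Season}, {League, TeamID}, {PlayerID, TeamID}.
In {League, PlayerID, Season, Stadium, TeamID}, {League} is not a superkey ({League}⁺ restricted to this set is {League, PlayerID}), so split on League --> PlayerID into {League, PlayerID} and {League, Season, Stadium, TeamID}.
{League, PlayerID}: every determinant is a superkey — BCNF.
{League, Season, Stadium, TeamID}: every determinant is a superkey — BCNF.

{League, PlayerID}; {League, Season, Stadium, TeamID}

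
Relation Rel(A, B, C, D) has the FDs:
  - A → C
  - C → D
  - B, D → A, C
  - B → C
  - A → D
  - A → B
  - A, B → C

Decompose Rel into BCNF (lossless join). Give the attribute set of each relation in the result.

Candidate keys of the original relation: {A}, {B}.
Within {A, B, C, D}: {C}⁺ ∩ {A, B, C, D} = {C, D}, not the whole set, so C → D violates BCNF; decompose into {C, D} and {A, B, C}.
{C, D} has no BCNF violation.
{A, B, C} has no BCNF violation.

{A, B, C}; {C, D}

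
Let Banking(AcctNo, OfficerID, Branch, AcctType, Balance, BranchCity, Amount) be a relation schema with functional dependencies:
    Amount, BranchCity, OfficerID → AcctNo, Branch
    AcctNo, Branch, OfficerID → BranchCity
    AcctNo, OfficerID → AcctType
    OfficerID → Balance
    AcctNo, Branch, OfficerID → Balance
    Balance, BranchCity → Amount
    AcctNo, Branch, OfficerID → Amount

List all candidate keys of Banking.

{AcctNo, Branch, OfficerID}, {BranchCity, OfficerID}

Attributes never on any right-hand side: {OfficerID} — every candidate key must contain it.
Closure of {BranchCity, OfficerID} is {AcctNo, AcctType, Amount, Balance, Branch, BranchCity, OfficerID}, the whole schema; {BranchCity, OfficerID} is a candidate key.
Closure of {AcctNo, Branch, OfficerID} is {AcctNo, AcctType, Amount, Balance, Branch, BranchCity, OfficerID}, the whole schema; {AcctNo, Branch, OfficerID} is a candidate key.
Any other superkey properly contains one of these, so there are no further candidate keys.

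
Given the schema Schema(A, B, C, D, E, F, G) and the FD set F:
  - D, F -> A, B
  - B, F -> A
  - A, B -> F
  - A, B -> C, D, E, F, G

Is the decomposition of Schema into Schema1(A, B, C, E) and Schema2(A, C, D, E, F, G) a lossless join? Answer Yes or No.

No

Common attributes: {A, C, E}; their closure is {A, C, E}.
Neither Schema1 nor Schema2 is contained in that closure, so the decomposition is lossy.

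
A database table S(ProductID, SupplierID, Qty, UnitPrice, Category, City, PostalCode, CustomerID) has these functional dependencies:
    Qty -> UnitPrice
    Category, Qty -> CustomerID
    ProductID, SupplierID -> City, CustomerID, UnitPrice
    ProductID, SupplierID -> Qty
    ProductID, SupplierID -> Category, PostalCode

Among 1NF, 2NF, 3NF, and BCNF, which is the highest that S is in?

Candidate key: {ProductID, SupplierID}. Prime attributes: {ProductID, SupplierID}.
Qty -> UnitPrice breaks BCNF: {Qty}⁺ = {Qty, UnitPrice}, so {Qty} is not a superkey.
Qty -> UnitPrice has non-prime {UnitPrice} on the right and a non-superkey on the left, so 3NF fails.
Checking every proper subset of each key, none determines a non-prime attribute — 2NF is satisfied.

2NF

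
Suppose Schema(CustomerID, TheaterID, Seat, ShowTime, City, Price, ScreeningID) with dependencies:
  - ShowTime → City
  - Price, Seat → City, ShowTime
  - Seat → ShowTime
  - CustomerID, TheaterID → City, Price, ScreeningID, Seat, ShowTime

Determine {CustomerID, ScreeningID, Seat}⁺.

{City, CustomerID, ScreeningID, Seat, ShowTime}

Start with {CustomerID, ScreeningID, Seat}.
Seat → ShowTime applies; add {ShowTime} → now {CustomerID, ScreeningID, Seat, ShowTime}.
ShowTime → City applies; add {City} → now {City, CustomerID, ScreeningID, Seat, ShowTime}.
No further FD applies.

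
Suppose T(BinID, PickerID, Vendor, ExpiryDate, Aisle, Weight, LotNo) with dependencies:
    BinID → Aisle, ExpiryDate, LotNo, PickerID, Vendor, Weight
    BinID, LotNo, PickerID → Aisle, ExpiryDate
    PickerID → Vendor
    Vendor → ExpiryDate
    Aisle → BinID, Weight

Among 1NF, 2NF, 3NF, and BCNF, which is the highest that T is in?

2NF

Candidate keys: {Aisle}, {BinID}. Prime attributes: {Aisle, BinID}.
PickerID → Vendor breaks BCNF: {PickerID}⁺ = {ExpiryDate, PickerID, Vendor}, so {PickerID} is not a superkey.
Because {Vendor} is non-prime and the left side of PickerID → Vendor is not a superkey, the relation is not in 3NF.
Every candidate key is a single attribute, so no partial dependency is possible; 2NF holds.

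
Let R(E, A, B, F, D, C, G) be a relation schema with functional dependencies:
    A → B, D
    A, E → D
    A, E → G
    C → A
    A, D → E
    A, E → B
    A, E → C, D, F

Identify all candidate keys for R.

{A} is a candidate key since {A}⁺ = {A, B, C, D, E, F, G} covers every attribute.
{C} is a candidate key since {C}⁺ = {A, B, C, D, E, F, G} covers every attribute.
Any other superkey properly contains one of these, so there are no further candidate keys.

{A}, {C}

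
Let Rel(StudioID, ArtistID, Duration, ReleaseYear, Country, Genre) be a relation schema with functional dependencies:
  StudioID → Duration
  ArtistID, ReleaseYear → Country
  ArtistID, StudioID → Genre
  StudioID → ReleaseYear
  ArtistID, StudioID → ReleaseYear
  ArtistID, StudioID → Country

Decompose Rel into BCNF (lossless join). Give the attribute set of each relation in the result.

{ArtistID, Country, Genre, StudioID}; {Duration, ReleaseYear, StudioID}

Candidate key of the original relation: {ArtistID, StudioID}.
Within {ArtistID, Country, Duration, Genre, ReleaseYear, StudioID}: {StudioID}⁺ ∩ {ArtistID, Country, Duration, Genre, ReleaseYear, StudioID} = {Duration, ReleaseYear, StudioID}, not the whole set, so StudioID → Duration, ReleaseYear violates BCNF; decompose into {Duration, ReleaseYear, StudioID} and {ArtistID, Country, Genre, StudioID}.
{Duration, ReleaseYear, StudioID}: every determinant is a superkey — BCNF.
{ArtistID, Country, Genre, StudioID}: every determinant is a superkey — BCNF.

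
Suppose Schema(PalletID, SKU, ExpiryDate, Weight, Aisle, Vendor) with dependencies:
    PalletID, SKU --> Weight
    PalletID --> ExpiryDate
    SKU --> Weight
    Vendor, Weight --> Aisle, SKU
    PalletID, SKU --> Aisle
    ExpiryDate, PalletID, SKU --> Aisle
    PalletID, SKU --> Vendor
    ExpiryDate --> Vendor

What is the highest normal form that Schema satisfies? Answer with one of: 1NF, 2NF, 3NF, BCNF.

1NF

Candidate keys: {PalletID, SKU}, {PalletID, Weight}. Prime attributes: {PalletID, SKU, Weight}.
PalletID --> ExpiryDate: {PalletID}⁺ = {ExpiryDate, PalletID, Vendor}, which is not all of the attributes, so the left side is not a superkey — BCNF is violated.
PalletID --> ExpiryDate has non-prime {ExpiryDate} on the right and a non-superkey on the left, so 3NF fails.
Since {PalletID} ⊂ {PalletID, SKU} and {PalletID}⁺ ⊇ {ExpiryDate, Vendor} with {ExpiryDate, Vendor} non-prime, there is a partial dependency; 2NF fails.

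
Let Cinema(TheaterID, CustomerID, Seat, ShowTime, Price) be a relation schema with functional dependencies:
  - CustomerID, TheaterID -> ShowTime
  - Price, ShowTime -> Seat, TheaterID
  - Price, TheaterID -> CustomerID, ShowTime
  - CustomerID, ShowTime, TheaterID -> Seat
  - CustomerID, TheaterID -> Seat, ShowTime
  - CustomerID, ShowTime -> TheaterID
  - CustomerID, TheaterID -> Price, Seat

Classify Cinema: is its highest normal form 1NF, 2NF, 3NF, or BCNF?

Candidate keys: {CustomerID, ShowTime}, {CustomerID, TheaterID}, {Price, ShowTime}, {Price, TheaterID}. Prime attributes: {CustomerID, Price, ShowTime, TheaterID}.
Each dependency's left side is a superkey — BCNF holds.

BCNF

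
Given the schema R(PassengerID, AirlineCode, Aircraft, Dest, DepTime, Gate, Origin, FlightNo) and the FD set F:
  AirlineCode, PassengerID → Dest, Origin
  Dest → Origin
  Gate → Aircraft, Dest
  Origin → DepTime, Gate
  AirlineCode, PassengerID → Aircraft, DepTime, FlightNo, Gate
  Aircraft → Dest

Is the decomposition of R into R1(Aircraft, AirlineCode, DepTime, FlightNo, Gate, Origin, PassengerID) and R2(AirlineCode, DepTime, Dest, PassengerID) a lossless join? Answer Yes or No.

Yes

The shared attributes are {AirlineCode, DepTime, PassengerID} and {AirlineCode, DepTime, PassengerID}⁺ = {Aircraft, AirlineCode, DepTime, Dest, FlightNo, Gate, Origin, PassengerID}.
Since R1 ⊆ {Aircraft, AirlineCode, DepTime, Dest, FlightNo, Gate, Origin, PassengerID}, the intersection is a superkey of R1; the decomposition is lossless.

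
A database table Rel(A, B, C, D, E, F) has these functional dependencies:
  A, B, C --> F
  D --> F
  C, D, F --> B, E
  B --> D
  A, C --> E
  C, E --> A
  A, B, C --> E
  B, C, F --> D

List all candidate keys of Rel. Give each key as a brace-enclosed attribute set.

{B, C}, {C, D}

No FD produces {C}, so it must be in every candidate key.
{B, C}⁺ = {A, B, C, D, E, F} — all of the relation — so {B, C} is a candidate key.
{C, D}⁺ = {A, B, C, D, E, F} — all of the relation — so {C, D} is a candidate key.
No proper subset of any of these is a key, and no other minimal superkey exists.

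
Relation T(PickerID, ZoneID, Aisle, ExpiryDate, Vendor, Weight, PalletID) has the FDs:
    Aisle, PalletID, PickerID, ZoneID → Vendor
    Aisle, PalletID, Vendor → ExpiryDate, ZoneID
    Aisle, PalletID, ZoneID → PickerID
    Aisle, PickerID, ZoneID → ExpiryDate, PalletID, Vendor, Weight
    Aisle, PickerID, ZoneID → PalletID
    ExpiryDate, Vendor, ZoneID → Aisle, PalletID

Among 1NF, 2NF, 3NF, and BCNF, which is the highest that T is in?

Candidate keys: {Aisle, PalletID, Vendor}, {Aisle, PalletID, ZoneID}, {Aisle, PickerID, ZoneID}, {ExpiryDate, Vendor, ZoneID}. Prime attributes: {Aisle, ExpiryDate, PalletID, PickerID, Vendor, ZoneID}.
Every FD has a superkey on the left, so the relation is in BCNF.

BCNF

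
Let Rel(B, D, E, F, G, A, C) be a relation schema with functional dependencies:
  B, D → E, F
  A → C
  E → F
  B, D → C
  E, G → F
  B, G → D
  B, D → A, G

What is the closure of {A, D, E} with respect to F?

{A, C, D, E, F}

Start with {A, D, E}.
A → C applies; add {C} → now {A, C, D, E}.
E → F applies; add {F} → now {A, C, D, E, F}.
No further FD applies.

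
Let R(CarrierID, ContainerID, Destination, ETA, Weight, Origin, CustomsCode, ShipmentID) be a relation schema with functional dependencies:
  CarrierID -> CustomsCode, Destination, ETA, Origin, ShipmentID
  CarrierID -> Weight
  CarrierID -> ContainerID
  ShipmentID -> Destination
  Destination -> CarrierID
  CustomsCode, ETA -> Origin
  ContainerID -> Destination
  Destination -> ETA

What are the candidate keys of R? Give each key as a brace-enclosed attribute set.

Closure of {CarrierID} is {CarrierID, ContainerID, CustomsCode, Destination, ETA, Origin, ShipmentID, Weight}, the whole schema; {CarrierID} is a candidate key.
Closure of {ContainerID} is {CarrierID, ContainerID, CustomsCode, Destination, ETA, Origin, ShipmentID, Weight}, the whole schema; {ContainerID} is a candidate key.
Closure of {Destination} is {CarrierID, ContainerID, CustomsCode, Destination, ETA, Origin, ShipmentID, Weight}, the whole schema; {Destination} is a candidate key.
Closure of {ShipmentID} is {CarrierID, ContainerID, CustomsCode, Destination, ETA, Origin, ShipmentID, Weight}, the whole schema; {ShipmentID} is a candidate key.
Any other superkey properly contains one of these, so there are no further candidate keys.

{CarrierID}, {ContainerID}, {Destination}, {ShipmentID}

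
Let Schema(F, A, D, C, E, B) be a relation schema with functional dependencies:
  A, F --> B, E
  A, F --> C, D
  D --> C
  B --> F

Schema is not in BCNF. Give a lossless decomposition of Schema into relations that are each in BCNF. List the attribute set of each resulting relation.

{A, B, D, E}; {B, F}; {C, D}

Candidate keys of the original relation: {A, B}, {A, F}.
Within {A, B, C, D, E, F}: {D}⁺ ∩ {A, B, C, D, E, F} = {C, D}, not the whole set, so D --> C violates BCNF; decompose into {C, D} and {A, B, D, E, F}.
{C, D} is in BCNF.
Within {A, B, D, E, F}: {B}⁺ ∩ {A, B, D, E, F} = {B, F}, not the whole set, so B --> F violates BCNF; decompose into {B, F} and {A, B, D, E}.
{B, F} is in BCNF.
{A, B, D, E} is in BCNF.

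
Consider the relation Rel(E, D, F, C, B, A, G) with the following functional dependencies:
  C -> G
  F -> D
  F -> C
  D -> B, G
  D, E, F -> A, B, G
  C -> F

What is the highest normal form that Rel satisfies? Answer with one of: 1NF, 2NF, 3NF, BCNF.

1NF

Candidate keys: {C, E}, {E, F}. Prime attributes: {C, E, F}.
C -> G: {C}⁺ = {B, C, D, F, G}, which is not all of the attributes, so the left side is not a superkey — BCNF is violated.
Because {G} is non-prime and the left side of C -> G is not a superkey, the relation is not in 3NF.
{C} is a proper subset of the key {C, E}, and {C}⁺ contains the non-prime attributes {B, D, G} — a partial dependency, so 2NF is violated.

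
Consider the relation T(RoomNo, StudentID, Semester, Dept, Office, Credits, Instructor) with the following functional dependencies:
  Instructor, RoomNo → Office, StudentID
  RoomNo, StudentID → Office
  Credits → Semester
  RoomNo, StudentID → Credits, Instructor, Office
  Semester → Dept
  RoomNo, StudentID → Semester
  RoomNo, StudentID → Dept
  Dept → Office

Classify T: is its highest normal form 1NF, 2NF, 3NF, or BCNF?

2NF

Candidate keys: {Instructor, RoomNo}, {RoomNo, StudentID}. Prime attributes: {Instructor, RoomNo, StudentID}.
For Credits → Semester we have {Credits}⁺ = {Credits, Dept, Office, Semester}; {Credits} is not a superkey, so BCNF fails.
Because {Semester} is non-prime and the left side of Credits → Semester is not a superkey, the relation is not in 3NF.
No proper subset of a key has a non-prime attribute in its closure, so there is no partial dependency; 2NF holds.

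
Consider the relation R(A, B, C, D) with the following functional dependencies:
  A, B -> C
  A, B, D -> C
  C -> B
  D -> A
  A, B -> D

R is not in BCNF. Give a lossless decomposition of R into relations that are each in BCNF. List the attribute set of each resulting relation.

Candidate keys of the original relation: {A, B}, {A, C}, {B, D}, {C, D}.
Within {A, B, C, D}: {C}⁺ ∩ {A, B, C, D} = {B, C}, not the whole set, so C -> B violates BCNF; decompose into {B, C} and {A, C, D}.
{B, C} is in BCNF.
Within {A, C, D}: {D}⁺ ∩ {A, C, D} = {A, D}, not the whole set, so D -> A violates BCNF; decompose into {A, D} and {C, D}.
{A, D} is in BCNF.
{C, D} is in BCNF.

{A, D}; {B, C}; {C, D}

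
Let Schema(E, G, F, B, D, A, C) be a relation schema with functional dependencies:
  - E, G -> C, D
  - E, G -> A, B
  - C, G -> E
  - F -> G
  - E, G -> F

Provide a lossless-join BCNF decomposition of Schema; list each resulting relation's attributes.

{A, B, C, D, E, F}; {F, G}

Candidate keys of the original relation: {C, F}, {C, G}, {E, F}, {E, G}.
In {A, B, C, D, E, F, G}, {F} is not a superkey ({F}⁺ restricted to this set is {F, G}), so split on F -> G into {F, G} and {A, B, C, D, E, F}.
{F, G}: every determinant is a superkey — BCNF.
{A, B, C, D, E, F}: every determinant is a superkey — BCNF.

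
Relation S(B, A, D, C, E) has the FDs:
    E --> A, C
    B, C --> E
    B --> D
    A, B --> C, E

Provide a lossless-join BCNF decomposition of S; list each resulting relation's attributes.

{A, C, E}; {B, D}; {B, E}

Candidate keys of the original relation: {A, B}, {B, C}, {B, E}.
{A, B, C, D, E}: {E} determines {A, C, E} here but is not a superkey — split on E --> A, C, giving {A, C, E} and {B, D, E}.
{A, C, E}: every determinant is a superkey — BCNF.
{B, D, E}: {B} determines {B, D} here but is not a superkey — split on B --> D, giving {B, D} and {B, E}.
{B, D}: every determinant is a superkey — BCNF.
{B, E}: every determinant is a superkey — BCNF.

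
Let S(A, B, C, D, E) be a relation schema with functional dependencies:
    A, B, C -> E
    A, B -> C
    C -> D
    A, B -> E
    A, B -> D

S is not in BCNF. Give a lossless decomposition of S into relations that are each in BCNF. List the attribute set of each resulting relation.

{A, B, C, E}; {C, D}

Candidate key of the original relation: {A, B}.
In {A, B, C, D, E}, {C} is not a superkey ({C}⁺ restricted to this set is {C, D}), so split on C -> D into {C, D} and {A, B, C, E}.
{C, D} is in BCNF.
{A, B, C, E} is in BCNF.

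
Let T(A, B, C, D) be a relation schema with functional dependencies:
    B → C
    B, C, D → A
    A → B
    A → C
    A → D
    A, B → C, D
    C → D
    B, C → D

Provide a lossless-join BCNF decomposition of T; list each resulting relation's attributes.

Candidate keys of the original relation: {A}, {B}.
{A, B, C, D}: {C} determines {C, D} here but is not a superkey — split on C → D, giving {C, D} and {A, B, C}.
{C, D}: every determinant is a superkey — BCNF.
{A, B, C}: every determinant is a superkey — BCNF.

{A, B, C}; {C, D}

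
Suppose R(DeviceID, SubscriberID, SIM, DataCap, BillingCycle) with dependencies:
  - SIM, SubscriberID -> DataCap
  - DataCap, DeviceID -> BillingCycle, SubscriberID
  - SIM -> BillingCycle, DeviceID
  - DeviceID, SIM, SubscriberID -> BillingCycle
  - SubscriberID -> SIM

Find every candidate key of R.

{SubscriberID}⁺ = {BillingCycle, DataCap, DeviceID, SIM, SubscriberID} — all of the relation — so {SubscriberID} is a candidate key.
{DataCap, DeviceID}⁺ = {BillingCycle, DataCap, DeviceID, SIM, SubscriberID} — all of the relation — so {DataCap, DeviceID} is a candidate key.
{DataCap, SIM}⁺ = {BillingCycle, DataCap, DeviceID, SIM, SubscriberID} — all of the relation — so {DataCap, SIM} is a candidate key.
These are minimal and exhaustive — every other superkey contains one of them.

{DataCap, DeviceID}, {DataCap, SIM}, {SubscriberID}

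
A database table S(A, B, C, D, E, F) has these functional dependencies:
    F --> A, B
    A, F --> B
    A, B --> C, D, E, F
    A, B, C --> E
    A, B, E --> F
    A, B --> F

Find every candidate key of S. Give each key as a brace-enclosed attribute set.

{F} is a candidate key since {F}⁺ = {A, B, C, D, E, F} covers every attribute.
{A, B} is a candidate key since {A, B}⁺ = {A, B, C, D, E, F} covers every attribute.
No proper subset of any of these is a key, and no other minimal superkey exists.

{A, B}, {F}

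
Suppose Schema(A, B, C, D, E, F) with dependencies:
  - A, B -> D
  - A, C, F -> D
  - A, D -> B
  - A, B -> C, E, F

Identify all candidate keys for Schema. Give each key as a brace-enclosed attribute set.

Attributes never on any right-hand side: {A} — every candidate key must contain it.
{A, B}⁺ = {A, B, C, D, E, F} — all of the relation — so {A, B} is a candidate key.
{A, D}⁺ = {A, B, C, D, E, F} — all of the relation — so {A, D} is a candidate key.
{A, C, F}⁺ = {A, B, C, D, E, F} — all of the relation — so {A, C, F} is a candidate key.
These are minimal and exhaustive — every other superkey contains one of them.

{A, B}, {A, C, F}, {A, D}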